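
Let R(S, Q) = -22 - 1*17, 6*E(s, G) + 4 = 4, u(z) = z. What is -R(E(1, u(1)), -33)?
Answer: 39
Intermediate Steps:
E(s, G) = 0 (E(s, G) = -2/3 + (1/6)*4 = -2/3 + 2/3 = 0)
R(S, Q) = -39 (R(S, Q) = -22 - 17 = -39)
-R(E(1, u(1)), -33) = -1*(-39) = 39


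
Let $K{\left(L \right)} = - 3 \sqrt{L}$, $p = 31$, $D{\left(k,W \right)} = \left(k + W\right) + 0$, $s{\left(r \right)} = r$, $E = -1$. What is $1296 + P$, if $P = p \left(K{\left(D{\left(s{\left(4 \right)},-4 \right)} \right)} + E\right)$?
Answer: $1265$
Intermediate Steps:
$D{\left(k,W \right)} = W + k$ ($D{\left(k,W \right)} = \left(W + k\right) + 0 = W + k$)
$P = -31$ ($P = 31 \left(- 3 \sqrt{-4 + 4} - 1\right) = 31 \left(- 3 \sqrt{0} - 1\right) = 31 \left(\left(-3\right) 0 - 1\right) = 31 \left(0 - 1\right) = 31 \left(-1\right) = -31$)
$1296 + P = 1296 - 31 = 1265$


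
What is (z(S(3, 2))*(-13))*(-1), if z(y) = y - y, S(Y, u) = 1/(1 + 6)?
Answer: 0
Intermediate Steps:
S(Y, u) = 1/7
z(y) = 0
(z(S(3, 2))*(-13))*(-1) = (0*(-13))*(-1) = 0*(-1) = 0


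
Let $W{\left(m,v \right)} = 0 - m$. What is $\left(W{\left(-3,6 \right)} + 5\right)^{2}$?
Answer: $64$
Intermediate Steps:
$W{\left(m,v \right)} = - m$
$\left(W{\left(-3,6 \right)} + 5\right)^{2} = \left(\left(-1\right) \left(-3\right) + 5\right)^{2} = \left(3 + 5\right)^{2} = 8^{2} = 64$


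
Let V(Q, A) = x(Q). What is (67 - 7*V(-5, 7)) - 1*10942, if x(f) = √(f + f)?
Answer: -10875 - 7*I*√10 ≈ -10875.0 - 22.136*I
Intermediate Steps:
x(f) = √2*√f (x(f) = √(2*f) = √2*√f)
V(Q, A) = √2*√Q
(67 - 7*V(-5, 7)) - 1*10942 = (67 - 7*√2*√(-5)) - 1*10942 = (67 - 7*√2*I*√5) - 10942 = (67 - 7*I*√10) - 10942 = -10875 - 7*I*√10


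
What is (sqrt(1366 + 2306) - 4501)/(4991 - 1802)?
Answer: -4501/3189 + 2*sqrt(102)/1063 ≈ -1.3924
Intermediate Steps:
(sqrt(1366 + 2306) - 4501)/(4991 - 1802) = (sqrt(3672) - 4501)/3189 = (6*sqrt(102) - 4501)*(1/3189) = (-4501 + 6*sqrt(102))*(1/3189) = -4501/3189 + 2*sqrt(102)/1063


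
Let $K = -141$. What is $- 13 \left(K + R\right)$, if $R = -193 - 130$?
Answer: $6032$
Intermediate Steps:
$R = -323$ ($R = -193 - 130 = -323$)
$- 13 \left(K + R\right) = - 13 \left(-141 - 323\right) = \left(-13\right) \left(-464\right) = 6032$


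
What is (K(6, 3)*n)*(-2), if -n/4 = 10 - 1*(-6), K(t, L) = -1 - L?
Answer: -512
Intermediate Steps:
n = -64 (n = -4*(10 - 1*(-6)) = -4*(10 + 6) = -4*16 = -64)
(K(6, 3)*n)*(-2) = ((-1 - 1*3)*(-64))*(-2) = ((-1 - 3)*(-64))*(-2) = -4*(-64)*(-2) = 256*(-2) = -512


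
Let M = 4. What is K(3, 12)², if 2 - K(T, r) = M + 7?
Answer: 81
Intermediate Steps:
K(T, r) = -9 (K(T, r) = 2 - (4 + 7) = 2 - 1*11 = 2 - 11 = -9)
K(3, 12)² = (-9)² = 81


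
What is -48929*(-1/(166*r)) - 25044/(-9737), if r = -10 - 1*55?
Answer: -15861301/8081710 ≈ -1.9626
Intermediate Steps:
r = -65 (r = -10 - 55 = -65)
-48929*(-1/(166*r)) - 25044/(-9737) = -48929/((-166*(-65))) - 25044/(-9737) = -48929/10790 - 25044*(-1/9737) = -48929*1/10790 + 25044/9737 = -48929/10790 + 25044/9737 = -15861301/8081710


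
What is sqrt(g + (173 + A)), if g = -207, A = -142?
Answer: 4*I*sqrt(11) ≈ 13.266*I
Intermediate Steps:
sqrt(g + (173 + A)) = sqrt(-207 + (173 - 142)) = sqrt(-207 + 31) = sqrt(-176) = 4*I*sqrt(11)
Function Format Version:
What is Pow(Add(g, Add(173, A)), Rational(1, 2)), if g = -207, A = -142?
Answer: Mul(4, I, Pow(11, Rational(1, 2))) ≈ Mul(13.266, I)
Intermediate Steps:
Pow(Add(g, Add(173, A)), Rational(1, 2)) = Pow(Add(-207, Add(173, -142)), Rational(1, 2)) = Pow(Add(-207, 31), Rational(1, 2)) = Pow(-176, Rational(1, 2)) = Mul(4, I, Pow(11, Rational(1, 2)))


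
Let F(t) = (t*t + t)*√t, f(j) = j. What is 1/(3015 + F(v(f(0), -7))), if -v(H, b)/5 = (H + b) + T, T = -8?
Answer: -67/53947995 + 380*√3/32368797 ≈ 1.9092e-5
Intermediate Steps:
v(H, b) = 40 - 5*H - 5*b (v(H, b) = -5*((H + b) - 8) = -5*(-8 + H + b) = 40 - 5*H - 5*b)
F(t) = √t*(t + t²) (F(t) = (t² + t)*√t = (t + t²)*√t = √t*(t + t²))
1/(3015 + F(v(f(0), -7))) = 1/(3015 + (40 - 5*0 - 5*(-7))^(3/2)*(1 + (40 - 5*0 - 5*(-7)))) = 1/(3015 + (40 + 0 + 35)^(3/2)*(1 + (40 + 0 + 35))) = 1/(3015 + 75^(3/2)*(1 + 75)) = 1/(3015 + (375*√3)*76) = 1/(3015 + 28500*√3)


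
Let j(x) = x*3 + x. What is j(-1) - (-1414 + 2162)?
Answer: -752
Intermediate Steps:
j(x) = 4*x (j(x) = 3*x + x = 4*x)
j(-1) - (-1414 + 2162) = 4*(-1) - (-1414 + 2162) = -4 - 1*748 = -4 - 748 = -752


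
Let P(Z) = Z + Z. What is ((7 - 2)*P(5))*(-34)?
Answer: -1700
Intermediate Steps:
P(Z) = 2*Z
((7 - 2)*P(5))*(-34) = ((7 - 2)*(2*5))*(-34) = (5*10)*(-34) = 50*(-34) = -1700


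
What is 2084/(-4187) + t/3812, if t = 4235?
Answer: 9787737/15960844 ≈ 0.61323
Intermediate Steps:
2084/(-4187) + t/3812 = 2084/(-4187) + 4235/3812 = 2084*(-1/4187) + 4235*(1/3812) = -2084/4187 + 4235/3812 = 9787737/15960844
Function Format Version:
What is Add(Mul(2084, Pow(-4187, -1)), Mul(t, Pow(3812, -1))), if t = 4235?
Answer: Rational(9787737, 15960844) ≈ 0.61323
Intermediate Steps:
Add(Mul(2084, Pow(-4187, -1)), Mul(t, Pow(3812, -1))) = Add(Mul(2084, Pow(-4187, -1)), Mul(4235, Pow(3812, -1))) = Add(Mul(2084, Rational(-1, 4187)), Mul(4235, Rational(1, 3812))) = Add(Rational(-2084, 4187), Rational(4235, 3812)) = Rational(9787737, 15960844)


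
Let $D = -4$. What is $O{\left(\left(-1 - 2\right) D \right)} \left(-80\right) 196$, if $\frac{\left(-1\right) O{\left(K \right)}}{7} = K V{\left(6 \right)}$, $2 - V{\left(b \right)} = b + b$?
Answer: $-13171200$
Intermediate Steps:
$V{\left(b \right)} = 2 - 2 b$ ($V{\left(b \right)} = 2 - \left(b + b\right) = 2 - 2 b$)
$O{\left(K \right)} = 70 K$ ($O{\left(K \right)} = - 7 K \left(2 - 12\right) = - 7 K \left(-10\right) = - 7 \left(- 10 K\right) = 70 K$)
$O{\left(\left(-1 - 2\right) D \right)} \left(-80\right) 196 = 70 \left(-1 - 2\right) \left(-4\right) \left(-80\right) 196 = 70 \left(\left(-3\right) \left(-4\right)\right) \left(-80\right) 196 = 70 \cdot 12 \left(-80\right) 196 = 840 \left(-80\right) 196 = \left(-67200\right) 196 = -13171200$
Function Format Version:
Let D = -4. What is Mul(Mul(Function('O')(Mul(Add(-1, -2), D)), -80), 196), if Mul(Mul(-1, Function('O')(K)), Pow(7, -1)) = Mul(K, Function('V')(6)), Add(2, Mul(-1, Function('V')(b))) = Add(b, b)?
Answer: -13171200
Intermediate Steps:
Function('V')(b) = Add(2, Mul(-2, b)) (Function('V')(b) = Add(2, Mul(-1, Add(b, b))) = Add(2, Mul(-1, Mul(2, b))) = Add(2, Mul(-2, b)))
Function('O')(K) = Mul(70, K) (Function('O')(K) = Mul(-7, Mul(K, Add(2, Mul(-2, 6)))) = Mul(-7, Mul(K, Add(2, -12))) = Mul(-7, Mul(K, -10)) = Mul(-7, Mul(-10, K)) = Mul(70, K))
Mul(Mul(Function('O')(Mul(Add(-1, -2), D)), -80), 196) = Mul(Mul(Mul(70, Mul(Add(-1, -2), -4)), -80), 196) = Mul(Mul(Mul(70, Mul(-3, -4)), -80), 196) = Mul(Mul(Mul(70, 12), -80), 196) = Mul(Mul(840, -80), 196) = Mul(-67200, 196) = -13171200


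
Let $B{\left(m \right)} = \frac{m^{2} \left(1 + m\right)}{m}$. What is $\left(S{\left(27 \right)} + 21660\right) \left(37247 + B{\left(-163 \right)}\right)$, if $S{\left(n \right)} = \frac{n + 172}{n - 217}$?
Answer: $\frac{261944889253}{190} \approx 1.3787 \cdot 10^{9}$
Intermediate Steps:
$S{\left(n \right)} = \frac{172 + n}{-217 + n}$
$B{\left(m \right)} = m \left(1 + m\right)$
$\left(S{\left(27 \right)} + 21660\right) \left(37247 + B{\left(-163 \right)}\right) = \left(\frac{172 + 27}{-217 + 27} + 21660\right) \left(37247 - 163 \left(1 - 163\right)\right) = \left(\frac{1}{-190} \cdot 199 + 21660\right) \left(37247 - -26406\right) = \left(\left(- \frac{1}{190}\right) 199 + 21660\right) \left(37247 + 26406\right) = \left(- \frac{199}{190} + 21660\right) 63653 = \frac{4115201}{190} \cdot 63653 = \frac{261944889253}{190}$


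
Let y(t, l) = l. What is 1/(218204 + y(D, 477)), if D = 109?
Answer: 1/218681 ≈ 4.5729e-6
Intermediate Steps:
1/(218204 + y(D, 477)) = 1/(218204 + 477) = 1/218681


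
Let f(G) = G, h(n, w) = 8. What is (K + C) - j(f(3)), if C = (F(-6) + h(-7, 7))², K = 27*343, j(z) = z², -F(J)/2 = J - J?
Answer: 9316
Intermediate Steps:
F(J) = 0 (F(J) = -2*(J - J) = -2*0 = 0)
K = 9261
C = 64 (C = (0 + 8)² = 8² = 64)
(K + C) - j(f(3)) = (9261 + 64) - 1*3² = 9325 - 1*9 = 9325 - 9 = 9316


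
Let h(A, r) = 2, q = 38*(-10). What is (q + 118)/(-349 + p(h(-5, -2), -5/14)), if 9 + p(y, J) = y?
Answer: 131/178 ≈ 0.73596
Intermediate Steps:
q = -380
p(y, J) = -9 + y
(q + 118)/(-349 + p(h(-5, -2), -5/14)) = (-380 + 118)/(-349 + (-9 + 2)) = -262/(-349 - 7) = -262/(-356) = -262*(-1/356) = 131/178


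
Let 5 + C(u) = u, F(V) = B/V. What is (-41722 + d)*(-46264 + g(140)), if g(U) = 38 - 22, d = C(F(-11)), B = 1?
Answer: 21227739504/11 ≈ 1.9298e+9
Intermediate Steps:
F(V) = 1/V
C(u) = -5 + u
d = -56/11 (d = -5 + 1/(-11) = -5 - 1/11 = -56/11 ≈ -5.0909)
g(U) = 16
(-41722 + d)*(-46264 + g(140)) = (-41722 - 56/11)*(-46264 + 16) = -458998/11*(-46248) = 21227739504/11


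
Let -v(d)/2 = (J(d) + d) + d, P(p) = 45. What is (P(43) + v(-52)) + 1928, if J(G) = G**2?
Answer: -3227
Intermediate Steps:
v(d) = -4*d - 2*d**2 (v(d) = -2*((d**2 + d) + d) = -2*((d + d**2) + d) = -2*(d**2 + 2*d) = -4*d - 2*d**2)
(P(43) + v(-52)) + 1928 = (45 + 2*(-52)*(-2 - 1*(-52))) + 1928 = (45 + 2*(-52)*(-2 + 52)) + 1928 = (45 + 2*(-52)*50) + 1928 = (45 - 5200) + 1928 = -5155 + 1928 = -3227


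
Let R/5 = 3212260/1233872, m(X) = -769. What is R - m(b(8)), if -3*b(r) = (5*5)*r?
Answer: 241227217/308468 ≈ 782.02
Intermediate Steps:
b(r) = -25*r/3 (b(r) = -5*5*r/3 = -25*r/3)
R = 4015325/308468 (R = 5*(3212260/1233872) = 5*(3212260*(1/1233872)) = 5*(803065/308468) = 4015325/308468 ≈ 13.017)
R - m(b(8)) = 4015325/308468 - 1*(-769) = 4015325/308468 + 769 = 241227217/308468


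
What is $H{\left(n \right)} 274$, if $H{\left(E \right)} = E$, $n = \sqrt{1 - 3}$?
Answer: $274 i \sqrt{2} \approx 387.49 i$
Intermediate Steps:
$n = i \sqrt{2}$ ($n = \sqrt{-2} = i \sqrt{2} \approx 1.4142 i$)
$H{\left(n \right)} 274 = i \sqrt{2} \cdot 274 = 274 i \sqrt{2}$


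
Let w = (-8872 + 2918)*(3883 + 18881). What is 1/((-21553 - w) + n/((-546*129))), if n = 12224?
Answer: 35217/4772442419639 ≈ 7.3792e-9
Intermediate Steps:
w = -135536856 (w = -5954*22764 = -135536856)
1/((-21553 - w) + n/((-546*129))) = 1/((-21553 - 1*(-135536856)) + 12224/((-546*129))) = 1/((-21553 + 135536856) + 12224/(-70434)) = 1/(135515303 + 12224*(-1/70434)) = 1/(135515303 - 6112/35217) = 1/(4772442419639/35217) = 35217/4772442419639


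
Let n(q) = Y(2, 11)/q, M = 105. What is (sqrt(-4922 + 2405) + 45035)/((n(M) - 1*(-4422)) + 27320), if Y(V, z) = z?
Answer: 4728675/3332921 + 105*I*sqrt(2517)/3332921 ≈ 1.4188 + 0.0015805*I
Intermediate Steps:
n(q) = 11/q
(sqrt(-4922 + 2405) + 45035)/((n(M) - 1*(-4422)) + 27320) = (sqrt(-4922 + 2405) + 45035)/((11/105 - 1*(-4422)) + 27320) = (sqrt(-2517) + 45035)/((11*(1/105) + 4422) + 27320) = (I*sqrt(2517) + 45035)/((11/105 + 4422) + 27320) = (45035 + I*sqrt(2517))/(464321/105 + 27320) = (45035 + I*sqrt(2517))/(3332921/105) = (45035 + I*sqrt(2517))*(105/3332921) = 4728675/3332921 + 105*I*sqrt(2517)/3332921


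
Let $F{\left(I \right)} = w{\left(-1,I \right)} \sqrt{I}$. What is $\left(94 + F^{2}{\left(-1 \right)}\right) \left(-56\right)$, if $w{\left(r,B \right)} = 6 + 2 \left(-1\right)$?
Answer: $-4368$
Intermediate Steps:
$w{\left(r,B \right)} = 4$ ($w{\left(r,B \right)} = 6 - 2 = 4$)
$F{\left(I \right)} = 4 \sqrt{I}$
$\left(94 + F^{2}{\left(-1 \right)}\right) \left(-56\right) = \left(94 + \left(4 \sqrt{-1}\right)^{2}\right) \left(-56\right) = \left(94 + \left(4 i\right)^{2}\right) \left(-56\right) = \left(94 - 16\right) \left(-56\right) = 78 \left(-56\right) = -4368$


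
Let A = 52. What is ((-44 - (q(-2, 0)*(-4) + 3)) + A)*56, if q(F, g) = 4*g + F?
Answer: -168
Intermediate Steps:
q(F, g) = F + 4*g
((-44 - (q(-2, 0)*(-4) + 3)) + A)*56 = ((-44 - ((-2 + 4*0)*(-4) + 3)) + 52)*56 = ((-44 - ((-2 + 0)*(-4) + 3)) + 52)*56 = ((-44 - (-2*(-4) + 3)) + 52)*56 = ((-44 - (8 + 3)) + 52)*56 = ((-44 - 1*11) + 52)*56 = ((-44 - 11) + 52)*56 = (-55 + 52)*56 = -3*56 = -168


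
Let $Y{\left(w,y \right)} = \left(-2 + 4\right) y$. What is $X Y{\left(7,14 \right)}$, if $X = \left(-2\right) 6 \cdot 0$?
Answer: $0$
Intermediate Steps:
$Y{\left(w,y \right)} = 2 y$
$X = 0$ ($X = \left(-12\right) 0 = 0$)
$X Y{\left(7,14 \right)} = 0 \cdot 2 \cdot 14 = 0 \cdot 28 = 0$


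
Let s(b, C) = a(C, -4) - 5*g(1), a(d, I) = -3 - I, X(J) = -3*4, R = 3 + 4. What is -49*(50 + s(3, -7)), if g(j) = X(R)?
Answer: -5439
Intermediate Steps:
R = 7
X(J) = -12
g(j) = -12
s(b, C) = 61 (s(b, C) = (-3 - 1*(-4)) - 5*(-12) = (-3 + 4) + 60 = 1 + 60 = 61)
-49*(50 + s(3, -7)) = -49*(50 + 61) = -49*111 = -5439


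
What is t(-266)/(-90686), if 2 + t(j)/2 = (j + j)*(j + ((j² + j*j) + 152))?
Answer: 75223738/45343 ≈ 1659.0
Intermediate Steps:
t(j) = -4 + 4*j*(152 + j + 2*j²) (t(j) = -4 + 2*((j + j)*(j + ((j² + j*j) + 152))) = -4 + 2*((2*j)*(j + ((j² + j²) + 152))) = -4 + 2*((2*j)*(j + (2*j² + 152))) = -4 + 2*((2*j)*(j + (152 + 2*j²))) = -4 + 2*((2*j)*(152 + j + 2*j²)) = -4 + 2*(2*j*(152 + j + 2*j²)) = -4 + 4*j*(152 + j + 2*j²))
t(-266)/(-90686) = (-4 + 4*(-266)² + 8*(-266)³ + 608*(-266))/(-90686) = (-4 + 4*70756 + 8*(-18821096) - 161728)*(-1/90686) = (-4 + 283024 - 150568768 - 161728)*(-1/90686) = -150447476*(-1/90686) = 75223738/45343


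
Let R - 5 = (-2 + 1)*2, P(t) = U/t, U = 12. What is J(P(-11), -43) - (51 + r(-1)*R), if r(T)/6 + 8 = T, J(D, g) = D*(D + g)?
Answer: 19251/121 ≈ 159.10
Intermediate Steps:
P(t) = 12/t
R = 3 (R = 5 + (-2 + 1)*2 = 5 - 1*2 = 5 - 2 = 3)
r(T) = -48 + 6*T
J(P(-11), -43) - (51 + r(-1)*R) = (12/(-11))*(12/(-11) - 43) - (51 + (-48 + 6*(-1))*3) = (12*(-1/11))*(12*(-1/11) - 43) - (51 + (-48 - 6)*3) = -12*(-12/11 - 43)/11 - (51 - 54*3) = -12/11*(-485/11) - (51 - 162) = 5820/121 - 1*(-111) = 5820/121 + 111 = 19251/121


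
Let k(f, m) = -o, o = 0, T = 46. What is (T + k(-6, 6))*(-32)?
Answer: -1472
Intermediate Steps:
k(f, m) = 0 (k(f, m) = -1*0 = 0)
(T + k(-6, 6))*(-32) = (46 + 0)*(-32) = 46*(-32) = -1472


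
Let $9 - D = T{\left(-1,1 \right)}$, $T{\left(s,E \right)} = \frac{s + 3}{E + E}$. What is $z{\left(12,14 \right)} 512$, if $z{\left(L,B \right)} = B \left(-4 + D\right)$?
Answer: $28672$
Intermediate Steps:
$T{\left(s,E \right)} = \frac{3 + s}{2 E}$
$D = 8$ ($D = 9 - \frac{3 - 1}{2 \cdot 1} = 9 - \frac{1}{2} \cdot 1 \cdot 2 = 9 - 1 = 8$)
$z{\left(L,B \right)} = 4 B$ ($z{\left(L,B \right)} = B \left(-4 + 8\right) = B 4 = 4 B$)
$z{\left(12,14 \right)} 512 = 4 \cdot 14 \cdot 512 = 56 \cdot 512 = 28672$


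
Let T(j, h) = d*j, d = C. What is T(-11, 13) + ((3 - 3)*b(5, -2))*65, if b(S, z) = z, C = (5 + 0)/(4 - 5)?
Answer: 55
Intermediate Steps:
C = -5 (C = 5/(-1) = 5*(-1) = -5)
d = -5
T(j, h) = -5*j
T(-11, 13) + ((3 - 3)*b(5, -2))*65 = -5*(-11) + ((3 - 3)*(-2))*65 = 55 + (0*(-2))*65 = 55 + 0*65 = 55 + 0 = 55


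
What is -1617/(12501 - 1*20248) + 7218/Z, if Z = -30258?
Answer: -388370/13022707 ≈ -0.029823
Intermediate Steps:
-1617/(12501 - 1*20248) + 7218/Z = -1617/(12501 - 1*20248) + 7218/(-30258) = -1617/(12501 - 20248) + 7218*(-1/30258) = -1617/(-7747) - 401/1681 = -1617*(-1/7747) - 401/1681 = 1617/7747 - 401/1681 = -388370/13022707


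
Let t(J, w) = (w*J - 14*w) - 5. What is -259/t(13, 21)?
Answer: 259/26 ≈ 9.9615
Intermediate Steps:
t(J, w) = -5 - 14*w + J*w (t(J, w) = (J*w - 14*w) - 5 = (-14*w + J*w) - 5 = -5 - 14*w + J*w)
-259/t(13, 21) = -259/(-5 - 14*21 + 13*21) = -259/(-5 - 294 + 273) = -259/(-26) = -259*(-1/26) = 259/26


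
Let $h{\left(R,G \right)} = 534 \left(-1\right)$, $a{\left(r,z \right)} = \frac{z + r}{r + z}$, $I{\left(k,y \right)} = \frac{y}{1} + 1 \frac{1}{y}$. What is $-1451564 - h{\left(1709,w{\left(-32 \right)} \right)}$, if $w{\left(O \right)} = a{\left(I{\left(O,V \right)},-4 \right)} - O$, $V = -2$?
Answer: $-1451030$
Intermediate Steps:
$I{\left(k,y \right)} = y + \frac{1}{y}$ ($I{\left(k,y \right)} = y 1 + \frac{1}{y} = y + \frac{1}{y}$)
$a{\left(r,z \right)} = 1$ ($a{\left(r,z \right)} = \frac{r + z}{r + z} = 1$)
$w{\left(O \right)} = 1 - O$
$h{\left(R,G \right)} = -534$
$-1451564 - h{\left(1709,w{\left(-32 \right)} \right)} = -1451564 - -534 = -1451564 + 534 = -1451030$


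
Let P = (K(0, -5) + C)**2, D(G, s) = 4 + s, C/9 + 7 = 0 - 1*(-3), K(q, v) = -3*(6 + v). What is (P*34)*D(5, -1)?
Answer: 155142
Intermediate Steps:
K(q, v) = -18 - 3*v
C = -36 (C = -63 + 9*(0 - 1*(-3)) = -63 + 9*(0 + 3) = -63 + 9*3 = -63 + 27 = -36)
P = 1521 (P = ((-18 - 3*(-5)) - 36)**2 = ((-18 + 15) - 36)**2 = (-3 - 36)**2 = (-39)**2 = 1521)
(P*34)*D(5, -1) = (1521*34)*(4 - 1) = 51714*3 = 155142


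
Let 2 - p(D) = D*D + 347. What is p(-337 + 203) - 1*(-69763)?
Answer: 51462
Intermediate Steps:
p(D) = -345 - D**2 (p(D) = 2 - (D*D + 347) = 2 - (D**2 + 347) = 2 - (347 + D**2) = 2 + (-347 - D**2) = -345 - D**2)
p(-337 + 203) - 1*(-69763) = (-345 - (-337 + 203)**2) - 1*(-69763) = (-345 - 1*(-134)**2) + 69763 = (-345 - 1*17956) + 69763 = (-345 - 17956) + 69763 = -18301 + 69763 = 51462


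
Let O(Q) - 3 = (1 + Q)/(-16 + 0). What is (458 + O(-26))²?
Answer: 54774801/256 ≈ 2.1396e+5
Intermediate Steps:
O(Q) = 47/16 - Q/16 (O(Q) = 3 + (1 + Q)/(-16 + 0) = 3 + (1 + Q)/(-16) = 3 + (1 + Q)*(-1/16) = 3 + (-1/16 - Q/16) = 47/16 - Q/16)
(458 + O(-26))² = (458 + (47/16 - 1/16*(-26)))² = (458 + (47/16 + 13/8))² = (458 + 73/16)² = (7401/16)² = 54774801/256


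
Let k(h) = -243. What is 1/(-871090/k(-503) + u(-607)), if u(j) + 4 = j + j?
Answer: 243/575116 ≈ 0.00042252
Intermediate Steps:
u(j) = -4 + 2*j (u(j) = -4 + (j + j) = -4 + 2*j)
1/(-871090/k(-503) + u(-607)) = 1/(-871090/(-243) + (-4 + 2*(-607))) = 1/(-871090*(-1/243) + (-4 - 1214)) = 1/(871090/243 - 1218) = 1/(575116/243) = 243/575116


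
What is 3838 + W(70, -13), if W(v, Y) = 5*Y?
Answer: 3773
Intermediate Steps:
3838 + W(70, -13) = 3838 + 5*(-13) = 3838 - 65 = 3773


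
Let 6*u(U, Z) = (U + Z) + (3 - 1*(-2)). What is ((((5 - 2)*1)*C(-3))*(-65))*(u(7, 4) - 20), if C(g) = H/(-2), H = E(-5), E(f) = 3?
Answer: -5070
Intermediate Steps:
H = 3
C(g) = -3/2 (C(g) = 3/(-2) = 3*(-½) = -3/2)
u(U, Z) = ⅚ + U/6 + Z/6 (u(U, Z) = ((U + Z) + (3 - 1*(-2)))/6 = ((U + Z) + (3 + 2))/6 = ((U + Z) + 5)/6 = (5 + U + Z)/6 = ⅚ + U/6 + Z/6)
((((5 - 2)*1)*C(-3))*(-65))*(u(7, 4) - 20) = ((((5 - 2)*1)*(-3/2))*(-65))*((⅚ + (⅙)*7 + (⅙)*4) - 20) = (((3*1)*(-3/2))*(-65))*((⅚ + 7/6 + ⅔) - 20) = ((3*(-3/2))*(-65))*(8/3 - 20) = -9/2*(-65)*(-52/3) = (585/2)*(-52/3) = -5070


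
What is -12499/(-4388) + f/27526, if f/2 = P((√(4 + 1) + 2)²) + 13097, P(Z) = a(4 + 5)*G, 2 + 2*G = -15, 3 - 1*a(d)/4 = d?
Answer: 230388525/60392044 ≈ 3.8149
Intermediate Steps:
a(d) = 12 - 4*d
G = -17/2 (G = -1 + (½)*(-15) = -1 - 15/2 = -17/2 ≈ -8.5000)
P(Z) = 204 (P(Z) = (12 - 4*(4 + 5))*(-17/2) = (12 - 4*9)*(-17/2) = (12 - 36)*(-17/2) = -24*(-17/2) = 204)
f = 26602 (f = 2*(204 + 13097) = 2*13301 = 26602)
-12499/(-4388) + f/27526 = -12499/(-4388) + 26602/27526 = -12499*(-1/4388) + 26602*(1/27526) = 12499/4388 + 13301/13763 = 230388525/60392044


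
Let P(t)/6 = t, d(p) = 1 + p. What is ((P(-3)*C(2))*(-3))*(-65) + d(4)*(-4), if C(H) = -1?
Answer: 3490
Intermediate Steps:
P(t) = 6*t
((P(-3)*C(2))*(-3))*(-65) + d(4)*(-4) = (((6*(-3))*(-1))*(-3))*(-65) + (1 + 4)*(-4) = (-18*(-1)*(-3))*(-65) + 5*(-4) = (18*(-3))*(-65) - 20 = -54*(-65) - 20 = 3510 - 20 = 3490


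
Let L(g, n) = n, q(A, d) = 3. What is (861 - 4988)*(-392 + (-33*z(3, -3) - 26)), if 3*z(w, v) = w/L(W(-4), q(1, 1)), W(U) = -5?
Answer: 1770483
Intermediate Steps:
z(w, v) = w/9 (z(w, v) = (w/3)/3 = w/9)
(861 - 4988)*(-392 + (-33*z(3, -3) - 26)) = (861 - 4988)*(-392 + (-11*3/3 - 26)) = -4127*(-392 + (-33*1/3 - 26)) = -4127*(-392 + (-11 - 26)) = -4127*(-392 - 37) = -4127*(-429) = 1770483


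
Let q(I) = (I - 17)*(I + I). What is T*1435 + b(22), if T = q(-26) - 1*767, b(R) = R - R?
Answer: 2108015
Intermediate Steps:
q(I) = 2*I*(-17 + I) (q(I) = (-17 + I)*(2*I) = 2*I*(-17 + I))
b(R) = 0
T = 1469 (T = 2*(-26)*(-17 - 26) - 1*767 = 2*(-26)*(-43) - 767 = 2236 - 767 = 1469)
T*1435 + b(22) = 1469*1435 + 0 = 2108015 + 0 = 2108015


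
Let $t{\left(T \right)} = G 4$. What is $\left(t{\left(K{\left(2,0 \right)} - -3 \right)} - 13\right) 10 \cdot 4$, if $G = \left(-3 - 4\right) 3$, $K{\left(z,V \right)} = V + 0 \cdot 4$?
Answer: $-3880$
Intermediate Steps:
$K{\left(z,V \right)} = V$ ($K{\left(z,V \right)} = V + 0 = V$)
$G = -21$ ($G = \left(-7\right) 3 = -21$)
$t{\left(T \right)} = -84$ ($t{\left(T \right)} = \left(-21\right) 4 = -84$)
$\left(t{\left(K{\left(2,0 \right)} - -3 \right)} - 13\right) 10 \cdot 4 = \left(-84 - 13\right) 10 \cdot 4 = \left(-97\right) 40 = -3880$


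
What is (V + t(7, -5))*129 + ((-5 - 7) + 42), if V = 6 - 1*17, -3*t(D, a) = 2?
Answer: -1475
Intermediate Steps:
t(D, a) = -⅔ (t(D, a) = -⅓*2 = -⅔)
V = -11 (V = 6 - 17 = -11)
(V + t(7, -5))*129 + ((-5 - 7) + 42) = (-11 - ⅔)*129 + ((-5 - 7) + 42) = -35/3*129 + (-12 + 42) = -1505 + 30 = -1475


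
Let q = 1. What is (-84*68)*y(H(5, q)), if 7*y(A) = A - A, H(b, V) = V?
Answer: 0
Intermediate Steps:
y(A) = 0 (y(A) = (A - A)/7 = (⅐)*0 = 0)
(-84*68)*y(H(5, q)) = -84*68*0 = -5712*0 = 0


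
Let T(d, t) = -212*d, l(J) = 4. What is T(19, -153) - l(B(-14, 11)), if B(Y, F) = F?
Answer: -4032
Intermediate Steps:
T(19, -153) - l(B(-14, 11)) = -212*19 - 1*4 = -4028 - 4 = -4032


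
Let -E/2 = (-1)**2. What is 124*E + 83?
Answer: -165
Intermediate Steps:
E = -2 (E = -2*(-1)**2 = -2*1 = -2)
124*E + 83 = 124*(-2) + 83 = -248 + 83 = -165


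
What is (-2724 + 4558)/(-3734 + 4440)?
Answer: 917/353 ≈ 2.5977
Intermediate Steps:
(-2724 + 4558)/(-3734 + 4440) = 1834/706 = 1834*(1/706) = 917/353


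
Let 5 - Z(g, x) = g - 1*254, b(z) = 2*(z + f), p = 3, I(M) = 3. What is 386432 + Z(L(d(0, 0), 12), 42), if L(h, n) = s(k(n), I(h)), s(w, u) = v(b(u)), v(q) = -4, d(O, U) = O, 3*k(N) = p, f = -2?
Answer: 386695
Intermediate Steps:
k(N) = 1 (k(N) = (⅓)*3 = 1)
b(z) = -4 + 2*z (b(z) = 2*(z - 2) = 2*(-2 + z) = -4 + 2*z)
s(w, u) = -4
L(h, n) = -4
Z(g, x) = 259 - g (Z(g, x) = 5 - (g - 1*254) = 5 - (g - 254) = 5 - (-254 + g) = 5 + (254 - g) = 259 - g)
386432 + Z(L(d(0, 0), 12), 42) = 386432 + (259 - 1*(-4)) = 386432 + (259 + 4) = 386432 + 263 = 386695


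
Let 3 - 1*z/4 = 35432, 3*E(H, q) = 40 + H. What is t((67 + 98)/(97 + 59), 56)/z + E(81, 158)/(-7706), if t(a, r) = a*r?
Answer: -30090016/5323809543 ≈ -0.0056520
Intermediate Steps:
E(H, q) = 40/3 + H/3 (E(H, q) = (40 + H)/3 = 40/3 + H/3)
z = -141716 (z = 12 - 4*35432 = 12 - 141728 = -141716)
t((67 + 98)/(97 + 59), 56)/z + E(81, 158)/(-7706) = (((67 + 98)/(97 + 59))*56)/(-141716) + (40/3 + (⅓)*81)/(-7706) = ((165/156)*56)*(-1/141716) + (40/3 + 27)*(-1/7706) = ((165*(1/156))*56)*(-1/141716) + (121/3)*(-1/7706) = ((55/52)*56)*(-1/141716) - 121/23118 = (770/13)*(-1/141716) - 121/23118 = -385/921154 - 121/23118 = -30090016/5323809543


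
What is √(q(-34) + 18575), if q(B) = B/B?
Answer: 12*√129 ≈ 136.29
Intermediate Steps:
q(B) = 1
√(q(-34) + 18575) = √(1 + 18575) = √18576 = 12*√129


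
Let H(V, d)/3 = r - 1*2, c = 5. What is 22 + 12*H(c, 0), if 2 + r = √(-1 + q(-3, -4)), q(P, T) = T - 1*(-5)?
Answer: -122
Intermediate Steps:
q(P, T) = 5 + T (q(P, T) = T + 5 = 5 + T)
r = -2 (r = -2 + √(-1 + (5 - 4)) = -2 + √(-1 + 1) = -2 + √0 = -2 + 0 = -2)
H(V, d) = -12 (H(V, d) = 3*(-2 - 1*2) = 3*(-2 - 2) = 3*(-4) = -12)
22 + 12*H(c, 0) = 22 + 12*(-12) = 22 - 144 = -122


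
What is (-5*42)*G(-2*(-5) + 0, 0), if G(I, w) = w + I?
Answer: -2100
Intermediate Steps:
G(I, w) = I + w
(-5*42)*G(-2*(-5) + 0, 0) = (-5*42)*((-2*(-5) + 0) + 0) = -210*((10 + 0) + 0) = -210*(10 + 0) = -210*10 = -2100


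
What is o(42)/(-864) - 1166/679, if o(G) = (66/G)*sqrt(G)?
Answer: -1166/679 - 11*sqrt(42)/6048 ≈ -1.7290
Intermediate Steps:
o(G) = 66/sqrt(G)
o(42)/(-864) - 1166/679 = (66/sqrt(42))/(-864) - 1166/679 = (66*(sqrt(42)/42))*(-1/864) - 1166*1/679 = (11*sqrt(42)/7)*(-1/864) - 1166/679 = -11*sqrt(42)/6048 - 1166/679 = -1166/679 - 11*sqrt(42)/6048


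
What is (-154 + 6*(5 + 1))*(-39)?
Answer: 4602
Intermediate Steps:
(-154 + 6*(5 + 1))*(-39) = (-154 + 6*6)*(-39) = (-154 + 36)*(-39) = -118*(-39) = 4602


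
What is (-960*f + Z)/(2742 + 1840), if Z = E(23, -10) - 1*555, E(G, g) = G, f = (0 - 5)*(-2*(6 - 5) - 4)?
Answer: -14666/2291 ≈ -6.4016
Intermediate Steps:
f = 30 (f = -5*(-2*1 - 4) = -5*(-2 - 4) = -5*(-6) = 30)
Z = -532 (Z = 23 - 1*555 = 23 - 555 = -532)
(-960*f + Z)/(2742 + 1840) = (-960*30 - 532)/(2742 + 1840) = (-28800 - 532)/4582 = -29332*1/4582 = -14666/2291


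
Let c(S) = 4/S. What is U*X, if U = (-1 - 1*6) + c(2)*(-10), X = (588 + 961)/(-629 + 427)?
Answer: 41823/202 ≈ 207.04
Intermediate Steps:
X = -1549/202 (X = 1549/(-202) = 1549*(-1/202) = -1549/202 ≈ -7.6683)
U = -27 (U = (-1 - 1*6) + (4/2)*(-10) = (-1 - 6) + (4*(½))*(-10) = -7 + 2*(-10) = -7 - 20 = -27)
U*X = -27*(-1549/202) = 41823/202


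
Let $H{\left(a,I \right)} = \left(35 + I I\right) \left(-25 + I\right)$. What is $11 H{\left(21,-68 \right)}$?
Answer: $-4766157$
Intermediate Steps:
$H{\left(a,I \right)} = \left(-25 + I\right) \left(35 + I^{2}\right)$ ($H{\left(a,I \right)} = \left(35 + I^{2}\right) \left(-25 + I\right) = \left(-25 + I\right) \left(35 + I^{2}\right)$)
$11 H{\left(21,-68 \right)} = 11 \left(-875 + \left(-68\right)^{3} - 25 \left(-68\right)^{2} + 35 \left(-68\right)\right) = 11 \left(-875 - 314432 - 115600 - 2380\right) = 11 \left(-433287\right) = -4766157$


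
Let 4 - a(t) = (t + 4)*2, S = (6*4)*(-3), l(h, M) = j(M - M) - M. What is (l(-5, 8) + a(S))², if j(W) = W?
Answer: 17424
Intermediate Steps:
l(h, M) = -M (l(h, M) = (M - M) - M = 0 - M = -M)
S = -72 (S = 24*(-3) = -72)
a(t) = -4 - 2*t (a(t) = 4 - (t + 4)*2 = 4 - (4 + t)*2 = 4 - (8 + 2*t) = 4 + (-8 - 2*t) = -4 - 2*t)
(l(-5, 8) + a(S))² = (-1*8 + (-4 - 2*(-72)))² = (-8 + (-4 + 144))² = (-8 + 140)² = 132² = 17424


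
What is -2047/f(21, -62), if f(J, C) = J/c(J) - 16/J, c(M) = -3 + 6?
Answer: -42987/131 ≈ -328.15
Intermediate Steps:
c(M) = 3
f(J, C) = -16/J + J/3 (f(J, C) = J/3 - 16/J = -16/J + J/3)
-2047/f(21, -62) = -2047/(-16/21 + (⅓)*21) = -2047/(-16*1/21 + 7) = -2047/(-16/21 + 7) = -2047/131/21 = -2047*21/131 = -42987/131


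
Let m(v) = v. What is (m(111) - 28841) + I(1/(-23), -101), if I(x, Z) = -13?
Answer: -28743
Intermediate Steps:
(m(111) - 28841) + I(1/(-23), -101) = (111 - 28841) - 13 = -28730 - 13 = -28743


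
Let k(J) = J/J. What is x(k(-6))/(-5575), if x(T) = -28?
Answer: 28/5575 ≈ 0.0050224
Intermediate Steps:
k(J) = 1
x(k(-6))/(-5575) = -28/(-5575) = -28*(-1/5575) = 28/5575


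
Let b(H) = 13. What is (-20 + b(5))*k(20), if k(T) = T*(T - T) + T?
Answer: -140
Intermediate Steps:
k(T) = T (k(T) = T*0 + T = 0 + T = T)
(-20 + b(5))*k(20) = (-20 + 13)*20 = -7*20 = -140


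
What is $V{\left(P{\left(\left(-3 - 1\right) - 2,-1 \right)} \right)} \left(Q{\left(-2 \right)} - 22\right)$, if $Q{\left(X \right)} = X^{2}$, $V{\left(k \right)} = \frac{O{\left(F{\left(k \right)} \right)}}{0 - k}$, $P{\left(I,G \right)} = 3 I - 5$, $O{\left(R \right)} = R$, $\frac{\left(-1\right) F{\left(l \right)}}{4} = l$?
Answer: $-72$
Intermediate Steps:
$F{\left(l \right)} = - 4 l$
$P{\left(I,G \right)} = -5 + 3 I$
$V{\left(k \right)} = 4$ ($V{\left(k \right)} = \frac{\left(-4\right) k}{0 - k} = \frac{\left(-4\right) k}{\left(-1\right) k} = - 4 k \left(- \frac{1}{k}\right) = 4$)
$V{\left(P{\left(\left(-3 - 1\right) - 2,-1 \right)} \right)} \left(Q{\left(-2 \right)} - 22\right) = 4 \left(\left(-2\right)^{2} - 22\right) = 4 \left(4 - 22\right) = 4 \left(-18\right) = -72$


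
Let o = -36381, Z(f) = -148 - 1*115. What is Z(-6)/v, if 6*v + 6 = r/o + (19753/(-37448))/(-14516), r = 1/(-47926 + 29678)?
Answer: 71184018961389121344/270660029782852159 ≈ 263.00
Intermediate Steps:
Z(f) = -263 (Z(f) = -148 - 115 = -263)
r = -1/18248 (r = 1/(-18248) = -1/18248 ≈ -5.4801e-5)
v = -270660029782852159/270661669054711488 (v = -1 + (-1/18248/(-36381) + (19753/(-37448))/(-14516))/6 = -1 + (-1/18248*(-1/36381) + (19753*(-1/37448))*(-1/14516))/6 = -1 + (1/663880488 - 19753/37448*(-1/14516))/6 = -1 + (1/663880488 + 19753/543595168)/6 = -1 + (⅙)*(1639271859329/45110278175785248) = -1 + 1639271859329/270661669054711488 = -270660029782852159/270661669054711488 ≈ -0.99999)
Z(-6)/v = -263/(-270660029782852159/270661669054711488) = -263*(-270661669054711488/270660029782852159) = 71184018961389121344/270660029782852159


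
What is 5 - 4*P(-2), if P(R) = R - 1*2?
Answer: 21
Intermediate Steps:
P(R) = -2 + R (P(R) = R - 2 = -2 + R)
5 - 4*P(-2) = 5 - 4*(-2 - 2) = 5 - 4*(-4) = 5 + 16 = 21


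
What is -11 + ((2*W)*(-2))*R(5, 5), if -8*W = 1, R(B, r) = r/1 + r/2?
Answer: -29/4 ≈ -7.2500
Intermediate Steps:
R(B, r) = 3*r/2 (R(B, r) = r*1 + r*(½) = r + r/2 = 3*r/2)
W = -⅛ (W = -⅛*1 = -⅛ ≈ -0.12500)
-11 + ((2*W)*(-2))*R(5, 5) = -11 + ((2*(-⅛))*(-2))*((3/2)*5) = -11 - ¼*(-2)*(15/2) = -11 + (½)*(15/2) = -11 + 15/4 = -29/4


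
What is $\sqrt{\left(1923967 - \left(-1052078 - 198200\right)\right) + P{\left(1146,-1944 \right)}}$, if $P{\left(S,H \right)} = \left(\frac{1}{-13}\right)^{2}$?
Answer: $\frac{\sqrt{536447406}}{13} \approx 1781.6$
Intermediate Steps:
$P{\left(S,H \right)} = \frac{1}{169}$ ($P{\left(S,H \right)} = \left(- \frac{1}{13}\right)^{2} = \frac{1}{169}$)
$\sqrt{\left(1923967 - \left(-1052078 - 198200\right)\right) + P{\left(1146,-1944 \right)}} = \sqrt{\left(1923967 - \left(-1052078 - 198200\right)\right) + \frac{1}{169}} = \sqrt{\left(1923967 - -1250278\right) + \frac{1}{169}} = \sqrt{\left(1923967 + 1250278\right) + \frac{1}{169}} = \sqrt{3174245 + \frac{1}{169}} = \sqrt{\frac{536447406}{169}} = \frac{\sqrt{536447406}}{13}$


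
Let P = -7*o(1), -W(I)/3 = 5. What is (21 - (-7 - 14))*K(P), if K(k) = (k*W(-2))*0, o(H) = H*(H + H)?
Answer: 0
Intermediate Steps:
W(I) = -15 (W(I) = -3*5 = -15)
o(H) = 2*H**2 (o(H) = H*(2*H) = 2*H**2)
P = -14 (P = -14*1**2 = -14 ≈ -14.000)
K(k) = 0 (K(k) = (k*(-15))*0 = -15*k*0 = 0)
(21 - (-7 - 14))*K(P) = (21 - (-7 - 14))*0 = (21 - 1*(-21))*0 = (21 + 21)*0 = 42*0 = 0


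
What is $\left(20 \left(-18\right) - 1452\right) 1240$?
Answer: $-2246880$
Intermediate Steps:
$\left(20 \left(-18\right) - 1452\right) 1240 = \left(-360 - 1452\right) 1240 = \left(-1812\right) 1240 = -2246880$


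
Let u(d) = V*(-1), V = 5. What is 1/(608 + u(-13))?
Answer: 1/603 ≈ 0.0016584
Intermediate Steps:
u(d) = -5 (u(d) = 5*(-1) = -5)
1/(608 + u(-13)) = 1/(608 - 5) = 1/603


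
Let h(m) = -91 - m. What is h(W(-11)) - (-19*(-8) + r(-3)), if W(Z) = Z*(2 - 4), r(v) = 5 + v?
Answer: -267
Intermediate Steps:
W(Z) = -2*Z (W(Z) = Z*(-2) = -2*Z)
h(W(-11)) - (-19*(-8) + r(-3)) = (-91 - (-2)*(-11)) - (-19*(-8) + (5 - 3)) = (-91 - 1*22) - (152 + 2) = (-91 - 22) - 1*154 = -113 - 154 = -267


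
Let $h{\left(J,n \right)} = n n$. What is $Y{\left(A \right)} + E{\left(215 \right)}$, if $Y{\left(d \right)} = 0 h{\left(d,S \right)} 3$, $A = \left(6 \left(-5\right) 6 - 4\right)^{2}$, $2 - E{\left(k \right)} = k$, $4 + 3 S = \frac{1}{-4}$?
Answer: $-213$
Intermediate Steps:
$S = - \frac{17}{12}$ ($S = - \frac{4}{3} + \frac{1}{3 \left(-4\right)} = - \frac{4}{3} + \frac{1}{3} \left(- \frac{1}{4}\right) = - \frac{4}{3} - \frac{1}{12} = - \frac{17}{12} \approx -1.4167$)
$E{\left(k \right)} = 2 - k$
$h{\left(J,n \right)} = n^{2}$
$A = 33856$ ($A = \left(\left(-30\right) 6 - 4\right)^{2} = \left(-180 - 4\right)^{2} = \left(-184\right)^{2} = 33856$)
$Y{\left(d \right)} = 0$ ($Y{\left(d \right)} = 0 \left(- \frac{17}{12}\right)^{2} \cdot 3 = 0 \cdot \frac{289}{144} \cdot 3 = 0 \cdot 3 = 0$)
$Y{\left(A \right)} + E{\left(215 \right)} = 0 + \left(2 - 215\right) = 0 - 213 = -213$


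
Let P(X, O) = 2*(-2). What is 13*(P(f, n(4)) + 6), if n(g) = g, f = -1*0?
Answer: 26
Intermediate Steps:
f = 0
P(X, O) = -4
13*(P(f, n(4)) + 6) = 13*(-4 + 6) = 13*2 = 26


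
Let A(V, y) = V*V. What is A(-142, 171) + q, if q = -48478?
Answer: -28314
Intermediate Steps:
A(V, y) = V**2
A(-142, 171) + q = (-142)**2 - 48478 = 20164 - 48478 = -28314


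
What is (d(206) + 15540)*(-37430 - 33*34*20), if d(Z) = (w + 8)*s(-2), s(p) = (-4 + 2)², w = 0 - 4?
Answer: -931337720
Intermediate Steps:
w = -4
s(p) = 4 (s(p) = (-2)² = 4)
d(Z) = 16 (d(Z) = (-4 + 8)*4 = 4*4 = 16)
(d(206) + 15540)*(-37430 - 33*34*20) = (16 + 15540)*(-37430 - 33*34*20) = 15556*(-37430 - 1122*20) = 15556*(-37430 - 22440) = 15556*(-59870) = -931337720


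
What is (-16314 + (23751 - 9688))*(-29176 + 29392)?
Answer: -486216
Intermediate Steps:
(-16314 + (23751 - 9688))*(-29176 + 29392) = (-16314 + 14063)*216 = -2251*216 = -486216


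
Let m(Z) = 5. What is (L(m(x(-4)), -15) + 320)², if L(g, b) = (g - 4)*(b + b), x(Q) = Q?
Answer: 84100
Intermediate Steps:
L(g, b) = 2*b*(-4 + g) (L(g, b) = (-4 + g)*(2*b) = 2*b*(-4 + g))
(L(m(x(-4)), -15) + 320)² = (2*(-15)*(-4 + 5) + 320)² = (2*(-15)*1 + 320)² = (-30 + 320)² = 290² = 84100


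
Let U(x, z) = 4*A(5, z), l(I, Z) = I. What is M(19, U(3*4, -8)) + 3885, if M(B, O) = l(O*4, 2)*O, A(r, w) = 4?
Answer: 4909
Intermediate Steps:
U(x, z) = 16 (U(x, z) = 4*4 = 16)
M(B, O) = 4*O² (M(B, O) = (O*4)*O = (4*O)*O = 4*O²)
M(19, U(3*4, -8)) + 3885 = 4*16² + 3885 = 4*256 + 3885 = 1024 + 3885 = 4909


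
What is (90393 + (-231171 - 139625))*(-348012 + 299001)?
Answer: 13742831433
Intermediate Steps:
(90393 + (-231171 - 139625))*(-348012 + 299001) = (90393 - 370796)*(-49011) = -280403*(-49011) = 13742831433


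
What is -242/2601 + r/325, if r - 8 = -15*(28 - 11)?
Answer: -55469/65025 ≈ -0.85304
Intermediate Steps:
r = -247 (r = 8 - 15*(28 - 11) = 8 - 15*17 = 8 - 255 = -247)
-242/2601 + r/325 = -242/2601 - 247/325 = -242*1/2601 - 247*1/325 = -242/2601 - 19/25 = -55469/65025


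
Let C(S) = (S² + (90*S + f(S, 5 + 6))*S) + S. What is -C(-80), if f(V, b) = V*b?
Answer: -652720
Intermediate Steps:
C(S) = S + 102*S² (C(S) = (S² + (90*S + S*(5 + 6))*S) + S = (S² + (90*S + S*11)*S) + S = (S² + (90*S + 11*S)*S) + S = (S² + (101*S)*S) + S = (S² + 101*S²) + S = 102*S² + S = S + 102*S²)
-C(-80) = -(-80)*(1 + 102*(-80)) = -(-80)*(1 - 8160) = -(-80)*(-8159) = -1*652720 = -652720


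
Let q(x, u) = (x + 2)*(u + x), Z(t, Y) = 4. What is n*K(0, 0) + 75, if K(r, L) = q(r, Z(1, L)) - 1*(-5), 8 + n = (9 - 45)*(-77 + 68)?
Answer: 4183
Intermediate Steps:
n = 316 (n = -8 + (9 - 45)*(-77 + 68) = -8 - 36*(-9) = -8 + 324 = 316)
q(x, u) = (2 + x)*(u + x)
K(r, L) = 13 + r² + 6*r (K(r, L) = (r² + 2*4 + 2*r + 4*r) - 1*(-5) = (r² + 8 + 2*r + 4*r) + 5 = (8 + r² + 6*r) + 5 = 13 + r² + 6*r)
n*K(0, 0) + 75 = 316*(13 + 0² + 6*0) + 75 = 316*(13 + 0 + 0) + 75 = 316*13 + 75 = 4108 + 75 = 4183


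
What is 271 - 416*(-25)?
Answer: 10671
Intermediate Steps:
271 - 416*(-25) = 271 + 10400 = 10671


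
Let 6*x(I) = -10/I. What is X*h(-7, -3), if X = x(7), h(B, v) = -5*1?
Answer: 25/21 ≈ 1.1905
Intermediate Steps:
h(B, v) = -5
x(I) = -5/(3*I) (x(I) = (-10/I)/6 = -5/(3*I))
X = -5/21 (X = -5/3/7 = -5/3*1/7 = -5/21 ≈ -0.23810)
X*h(-7, -3) = -5/21*(-5) = 25/21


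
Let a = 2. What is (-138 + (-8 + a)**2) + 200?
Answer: 98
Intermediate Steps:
(-138 + (-8 + a)**2) + 200 = (-138 + (-8 + 2)**2) + 200 = (-138 + (-6)**2) + 200 = (-138 + 36) + 200 = -102 + 200 = 98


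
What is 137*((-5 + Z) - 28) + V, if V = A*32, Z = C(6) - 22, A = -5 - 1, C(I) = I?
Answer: -6905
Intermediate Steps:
A = -6
Z = -16 (Z = 6 - 22 = -16)
V = -192 (V = -6*32 = -192)
137*((-5 + Z) - 28) + V = 137*((-5 - 16) - 28) - 192 = 137*(-21 - 28) - 192 = 137*(-49) - 192 = -6713 - 192 = -6905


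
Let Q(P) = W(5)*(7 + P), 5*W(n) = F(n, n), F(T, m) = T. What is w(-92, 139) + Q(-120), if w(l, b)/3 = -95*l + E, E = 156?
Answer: 26575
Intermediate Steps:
W(n) = n/5
w(l, b) = 468 - 285*l (w(l, b) = 3*(-95*l + 156) = 3*(156 - 95*l) = 468 - 285*l)
Q(P) = 7 + P (Q(P) = ((⅕)*5)*(7 + P) = 1*(7 + P) = 7 + P)
w(-92, 139) + Q(-120) = (468 - 285*(-92)) + (7 - 120) = (468 + 26220) - 113 = 26688 - 113 = 26575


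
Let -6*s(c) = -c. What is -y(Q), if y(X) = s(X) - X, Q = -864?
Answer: -720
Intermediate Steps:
s(c) = c/6 (s(c) = -(-1)*c/6 = c/6)
y(X) = -5*X/6 (y(X) = X/6 - X = -5*X/6)
-y(Q) = -(-5)*(-864)/6 = -1*720 = -720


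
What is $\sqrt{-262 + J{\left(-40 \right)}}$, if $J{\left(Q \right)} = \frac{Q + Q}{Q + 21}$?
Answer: $\frac{i \sqrt{93062}}{19} \approx 16.056 i$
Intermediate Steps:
$J{\left(Q \right)} = \frac{2 Q}{21 + Q}$
$\sqrt{-262 + J{\left(-40 \right)}} = \sqrt{-262 + 2 \left(-40\right) \frac{1}{21 - 40}} = \sqrt{-262 + 2 \left(-40\right) \frac{1}{-19}} = \sqrt{-262 + 2 \left(-40\right) \left(- \frac{1}{19}\right)} = \sqrt{-262 + \frac{80}{19}} = \sqrt{- \frac{4898}{19}} = \frac{i \sqrt{93062}}{19}$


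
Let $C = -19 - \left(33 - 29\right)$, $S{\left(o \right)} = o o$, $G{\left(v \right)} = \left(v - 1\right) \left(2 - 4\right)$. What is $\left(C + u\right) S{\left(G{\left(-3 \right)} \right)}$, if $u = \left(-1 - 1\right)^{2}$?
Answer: $-1216$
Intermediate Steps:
$G{\left(v \right)} = 2 - 2 v$ ($G{\left(v \right)} = \left(-1 + v\right) \left(-2\right) = 2 - 2 v$)
$S{\left(o \right)} = o^{2}$
$C = -23$ ($C = -19 - \left(33 - 29\right) = -19 - 4 = -23$)
$u = 4$ ($u = \left(-2\right)^{2} = 4$)
$\left(C + u\right) S{\left(G{\left(-3 \right)} \right)} = \left(-23 + 4\right) \left(2 - -6\right)^{2} = - 19 \left(2 + 6\right)^{2} = - 19 \cdot 8^{2} = \left(-19\right) 64 = -1216$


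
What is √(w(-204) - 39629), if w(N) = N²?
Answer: √1987 ≈ 44.576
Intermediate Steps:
√(w(-204) - 39629) = √((-204)² - 39629) = √(41616 - 39629) = √1987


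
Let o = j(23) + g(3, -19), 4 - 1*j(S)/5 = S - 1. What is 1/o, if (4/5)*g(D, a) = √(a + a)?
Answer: -144/13055 - 2*I*√38/13055 ≈ -0.01103 - 0.00094438*I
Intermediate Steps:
g(D, a) = 5*√2*√a/4 (g(D, a) = 5*√(a + a)/4 = 5*√(2*a)/4 = 5*(√2*√a)/4 = 5*√2*√a/4)
j(S) = 25 - 5*S (j(S) = 20 - 5*(S - 1) = 20 - 5*(-1 + S) = 20 + (5 - 5*S) = 25 - 5*S)
o = -90 + 5*I*√38/4 (o = (25 - 5*23) + 5*√2*√(-19)/4 = (25 - 115) + 5*√2*(I*√19)/4 = -90 + 5*I*√38/4 ≈ -90.0 + 7.7055*I)
1/o = 1/(-90 + 5*I*√38/4)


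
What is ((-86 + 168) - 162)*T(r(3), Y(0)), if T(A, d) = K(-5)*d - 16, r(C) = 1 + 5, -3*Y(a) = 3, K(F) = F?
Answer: 880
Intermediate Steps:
Y(a) = -1 (Y(a) = -⅓*3 = -1)
r(C) = 6
T(A, d) = -16 - 5*d (T(A, d) = -5*d - 16 = -16 - 5*d)
((-86 + 168) - 162)*T(r(3), Y(0)) = ((-86 + 168) - 162)*(-16 - 5*(-1)) = (82 - 162)*(-16 + 5) = -80*(-11) = 880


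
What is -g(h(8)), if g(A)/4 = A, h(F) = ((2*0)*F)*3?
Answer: 0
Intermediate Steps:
h(F) = 0 (h(F) = (0*F)*3 = 0*3 = 0)
g(A) = 4*A
-g(h(8)) = -4*0 = -1*0 = 0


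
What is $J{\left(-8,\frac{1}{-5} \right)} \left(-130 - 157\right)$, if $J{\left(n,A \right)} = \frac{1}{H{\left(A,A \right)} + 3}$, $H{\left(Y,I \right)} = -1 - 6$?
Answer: $\frac{287}{4} \approx 71.75$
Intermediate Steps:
$H{\left(Y,I \right)} = -7$ ($H{\left(Y,I \right)} = -1 - 6 = -7$)
$J{\left(n,A \right)} = - \frac{1}{4}$ ($J{\left(n,A \right)} = \frac{1}{-7 + 3} = \frac{1}{-4} = - \frac{1}{4}$)
$J{\left(-8,\frac{1}{-5} \right)} \left(-130 - 157\right) = - \frac{-130 - 157}{4} = \left(- \frac{1}{4}\right) \left(-287\right) = \frac{287}{4}$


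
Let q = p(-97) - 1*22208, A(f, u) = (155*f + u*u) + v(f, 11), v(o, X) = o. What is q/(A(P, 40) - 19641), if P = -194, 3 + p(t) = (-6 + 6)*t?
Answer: 22211/48305 ≈ 0.45981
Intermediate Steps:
p(t) = -3 (p(t) = -3 + (-6 + 6)*t = -3 + 0*t = -3 + 0 = -3)
A(f, u) = u² + 156*f (A(f, u) = (155*f + u*u) + f = (155*f + u²) + f = (u² + 155*f) + f = u² + 156*f)
q = -22211 (q = -3 - 1*22208 = -3 - 22208 = -22211)
q/(A(P, 40) - 19641) = -22211/((40² + 156*(-194)) - 19641) = -22211/((1600 - 30264) - 19641) = -22211/(-28664 - 19641) = -22211/(-48305) = -22211*(-1/48305) = 22211/48305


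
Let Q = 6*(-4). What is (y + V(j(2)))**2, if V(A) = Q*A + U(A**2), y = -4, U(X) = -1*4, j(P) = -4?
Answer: 7744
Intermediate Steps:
U(X) = -4
Q = -24
V(A) = -4 - 24*A (V(A) = -24*A - 4 = -4 - 24*A)
(y + V(j(2)))**2 = (-4 + (-4 - 24*(-4)))**2 = (-4 + (-4 + 96))**2 = (-4 + 92)**2 = 88**2 = 7744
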